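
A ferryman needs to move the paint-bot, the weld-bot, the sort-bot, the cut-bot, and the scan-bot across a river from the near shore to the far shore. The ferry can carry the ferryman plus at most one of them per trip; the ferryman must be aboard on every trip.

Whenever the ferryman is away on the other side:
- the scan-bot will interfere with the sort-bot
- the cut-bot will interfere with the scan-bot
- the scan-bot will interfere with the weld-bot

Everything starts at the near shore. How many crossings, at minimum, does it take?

impossible

Following every safe sequence of crossings from the start, the most of the 5 that can be at the far shore as the ferry arrives there on crossings 1, 3, 5 is 1, 2, 3 respectively; the best ever achieved is 3 of 5.
From crossing 7 on, no configuration arises that was not already reachable earlier: only 18 distinct safe configurations (who is on which side, and where the ferry is) can ever be reached, none of them has everyone across, and every continuation just revisits them. So no valid plan exists.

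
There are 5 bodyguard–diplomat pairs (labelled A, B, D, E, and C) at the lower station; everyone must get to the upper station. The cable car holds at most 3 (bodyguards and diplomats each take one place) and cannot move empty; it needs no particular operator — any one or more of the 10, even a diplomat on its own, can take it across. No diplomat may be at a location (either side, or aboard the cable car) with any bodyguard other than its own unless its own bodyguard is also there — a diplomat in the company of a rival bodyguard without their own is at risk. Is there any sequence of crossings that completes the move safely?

Yes

1. bodyguard A and diplomat A cross → the upper station.
2. bodyguard A crosses ← the lower station.
3. diplomat B, diplomat D, and diplomat E cross → the upper station.
4. diplomat A crosses ← the lower station.
5. bodyguard B, bodyguard D, and bodyguard E cross → the upper station.
6. bodyguard B and diplomat B cross ← the lower station.
7. bodyguard A, bodyguard B, and bodyguard C cross → the upper station.
8. diplomat D crosses ← the lower station.
9. diplomat A and diplomat B cross → the upper station.
10. diplomat A crosses ← the lower station.
11. diplomat A, diplomat C, and diplomat D cross → the upper station.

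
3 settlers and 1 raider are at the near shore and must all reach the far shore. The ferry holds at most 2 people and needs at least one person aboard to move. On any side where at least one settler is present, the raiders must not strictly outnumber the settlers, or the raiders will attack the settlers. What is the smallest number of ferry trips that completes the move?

5

Counting alone: each trip to the far shore takes at most 2 across and each return brings at least 1 back, so after t trips out (and t−1 returns) at most 2t − (t−1) of the 4 are across; that first reaches 4 at t = 3, so at least 5 crossings are needed.
The plan below uses exactly 5 crossings, so it is optimal:
1. 1 settler and 1 raider → the far shore.  (the near shore: 2S 0R; the far shore: 1S 1R)
2. 1 raider ← the near shore.  (the near shore: 2S 1R; the far shore: 1S 0R)
3. 1 settler and 1 raider → the far shore.  (the near shore: 1S 0R; the far shore: 2S 1R)
4. 1 raider ← the near shore.  (the near shore: 1S 1R; the far shore: 2S 0R)
5. 1 settler and 1 raider → the far shore.  (the near shore: 0S 0R; the far shore: 3S 1R)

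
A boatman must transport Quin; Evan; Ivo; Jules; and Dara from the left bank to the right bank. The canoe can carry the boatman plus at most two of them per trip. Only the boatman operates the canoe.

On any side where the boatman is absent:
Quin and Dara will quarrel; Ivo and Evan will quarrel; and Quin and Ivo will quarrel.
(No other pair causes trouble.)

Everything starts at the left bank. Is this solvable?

1. Boatman goes to the right bank with Evan and Quin.
2. Boatman goes back to the left bank alone.
3. Boatman goes to the right bank with Jules.
4. Boatman goes back to the left bank alone.
5. Boatman goes to the right bank with Dara and Ivo.

Yes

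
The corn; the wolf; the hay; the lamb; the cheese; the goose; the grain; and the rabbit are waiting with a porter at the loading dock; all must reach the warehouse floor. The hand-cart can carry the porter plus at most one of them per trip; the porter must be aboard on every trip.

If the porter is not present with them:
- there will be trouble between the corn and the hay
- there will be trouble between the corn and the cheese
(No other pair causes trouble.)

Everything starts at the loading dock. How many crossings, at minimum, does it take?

17

Counting alone: the porter can take at most 1 across per trip to the warehouse floor, so moving all 8 needs at least 8 loaded trips out, with a return between consecutive ones — at least 15 crossings.
The safety rule pushes this higher. Following every safe sequence of crossings, the most of the 8 that can be at the warehouse floor as the hand-cart arrives there on crossing 15 is 7 — never all 8.
So no plan with fewer than 17 crossings exists, and this one achieves 17:
1. Porter goes to the warehouse floor with the corn.  [the loading dock: the cheese, the goose, the grain, the hay, the lamb, the rabbit, the wolf | the warehouse floor: the corn]
2. Porter goes back to the loading dock alone.  [the loading dock: the cheese, the goose, the grain, the hay, the lamb, the rabbit, the wolf | the warehouse floor: the corn]
3. Porter goes to the warehouse floor with the wolf.  [the loading dock: the cheese, the goose, the grain, the hay, the lamb, the rabbit | the warehouse floor: the corn, the wolf]
4. Porter goes back to the loading dock alone.  [the loading dock: the cheese, the goose, the grain, the hay, the lamb, the rabbit | the warehouse floor: the corn, the wolf]
5. Porter goes to the warehouse floor with the hay.  [the loading dock: the cheese, the goose, the grain, the lamb, the rabbit | the warehouse floor: the corn, the hay, the wolf]
6. Porter goes back to the loading dock with the corn.  [the loading dock: the cheese, the corn, the goose, the grain, the lamb, the rabbit | the warehouse floor: the hay, the wolf]
7. Porter goes to the warehouse floor with the cheese.  [the loading dock: the corn, the goose, the grain, the lamb, the rabbit | the warehouse floor: the cheese, the hay, the wolf]
8. Porter goes back to the loading dock alone.  [the loading dock: the corn, the goose, the grain, the lamb, the rabbit | the warehouse floor: the cheese, the hay, the wolf]
9. Porter goes to the warehouse floor with the lamb.  [the loading dock: the corn, the goose, the grain, the rabbit | the warehouse floor: the cheese, the hay, the lamb, the wolf]
10. Porter goes back to the loading dock alone.  [the loading dock: the corn, the goose, the grain, the rabbit | the warehouse floor: the cheese, the hay, the lamb, the wolf]
11. Porter goes to the warehouse floor with the goose.  [the loading dock: the corn, the grain, the rabbit | the warehouse floor: the cheese, the goose, the hay, the lamb, the wolf]
12. Porter goes back to the loading dock alone.  [the loading dock: the corn, the grain, the rabbit | the warehouse floor: the cheese, the goose, the hay, the lamb, the wolf]
13. Porter goes to the warehouse floor with the grain.  [the loading dock: the corn, the rabbit | the warehouse floor: the cheese, the goose, the grain, the hay, the lamb, the wolf]
14. Porter goes back to the loading dock alone.  [the loading dock: the corn, the rabbit | the warehouse floor: the cheese, the goose, the grain, the hay, the lamb, the wolf]
15. Porter goes to the warehouse floor with the rabbit.  [the loading dock: the corn | the warehouse floor: the cheese, the goose, the grain, the hay, the lamb, the rabbit, the wolf]
16. Porter goes back to the loading dock alone.  [the loading dock: the corn | the warehouse floor: the cheese, the goose, the grain, the hay, the lamb, the rabbit, the wolf]
17. Porter goes to the warehouse floor with the corn.  [the loading dock: — | the warehouse floor: the cheese, the corn, the goose, the grain, the hay, the lamb, the rabbit, the wolf]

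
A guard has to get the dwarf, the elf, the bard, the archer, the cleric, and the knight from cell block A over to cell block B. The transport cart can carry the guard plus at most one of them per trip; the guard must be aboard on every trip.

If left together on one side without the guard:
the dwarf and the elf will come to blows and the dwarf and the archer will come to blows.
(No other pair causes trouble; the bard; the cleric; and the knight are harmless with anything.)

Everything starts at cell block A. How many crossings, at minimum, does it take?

Counting alone: the guard can take at most 1 across per trip to cell block B, so moving all 6 needs at least 6 loaded trips out, with a return between consecutive ones — at least 11 crossings.
The safety rule pushes this higher. Following every safe sequence of crossings, the most of the 6 that can be at cell block B as the transport cart arrives there on crossing 11 is 5 — never all 6.
So no plan with fewer than 13 crossings exists, and this one achieves 13:
1. Guard goes to cell block B with the dwarf.
2. Guard goes back to cell block A alone.
3. Guard goes to cell block B with the elf.
4. Guard goes back to cell block A with the dwarf.
5. Guard goes to cell block B with the archer.
6. Guard goes back to cell block A alone.
7. Guard goes to cell block B with the bard.
8. Guard goes back to cell block A alone.
9. Guard goes to cell block B with the cleric.
10. Guard goes back to cell block A alone.
11. Guard goes to cell block B with the knight.
12. Guard goes back to cell block A alone.
13. Guard goes to cell block B with the dwarf.

13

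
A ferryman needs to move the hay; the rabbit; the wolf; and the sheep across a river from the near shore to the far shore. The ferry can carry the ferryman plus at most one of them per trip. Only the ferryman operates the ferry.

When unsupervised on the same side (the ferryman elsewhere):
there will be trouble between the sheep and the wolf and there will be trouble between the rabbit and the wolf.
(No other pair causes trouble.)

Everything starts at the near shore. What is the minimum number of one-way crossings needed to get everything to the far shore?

Counting alone: the ferryman can take at most 1 across per trip to the far shore, so moving all 4 needs at least 4 loaded trips out, with a return between consecutive ones — at least 7 crossings.
The safety rule pushes this higher. Following every safe sequence of crossings, the most of the 4 that can be at the far shore as the ferry arrives there on crossing 7 is 3 — never all 4.
So no plan with fewer than 9 crossings exists, and this one achieves 9:
1. Ferryman goes to the far shore with the wolf.  [the near shore: the hay, the rabbit, the sheep | the far shore: the wolf]
2. Ferryman goes back to the near shore alone.  [the near shore: the hay, the rabbit, the sheep | the far shore: the wolf]
3. Ferryman goes to the far shore with the hay.  [the near shore: the rabbit, the sheep | the far shore: the hay, the wolf]
4. Ferryman goes back to the near shore alone.  [the near shore: the rabbit, the sheep | the far shore: the hay, the wolf]
5. Ferryman goes to the far shore with the rabbit.  [the near shore: the sheep | the far shore: the hay, the rabbit, the wolf]
6. Ferryman goes back to the near shore with the wolf.  [the near shore: the sheep, the wolf | the far shore: the hay, the rabbit]
7. Ferryman goes to the far shore with the sheep.  [the near shore: the wolf | the far shore: the hay, the rabbit, the sheep]
8. Ferryman goes back to the near shore alone.  [the near shore: the wolf | the far shore: the hay, the rabbit, the sheep]
9. Ferryman goes to the far shore with the wolf.  [the near shore: — | the far shore: the hay, the rabbit, the sheep, the wolf]

9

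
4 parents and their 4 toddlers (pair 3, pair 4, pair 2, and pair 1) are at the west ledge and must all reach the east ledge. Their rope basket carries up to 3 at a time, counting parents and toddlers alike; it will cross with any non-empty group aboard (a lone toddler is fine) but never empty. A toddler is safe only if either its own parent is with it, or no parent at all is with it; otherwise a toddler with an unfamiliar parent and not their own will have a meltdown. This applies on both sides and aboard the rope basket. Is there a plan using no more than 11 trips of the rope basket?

Yes

Yes — this plan uses 9 crossings (≤ 11):
1. parent 3 and toddler 3 cross → the east ledge.
2. parent 3 crosses ← the west ledge.
3. parent 3, parent 4, and toddler 4 cross → the east ledge.
4. parent 3 and toddler 3 cross ← the west ledge.
5. parent 1, parent 2, and parent 3 cross → the east ledge.
6. toddler 4 crosses ← the west ledge.
7. toddler 3 and toddler 4 cross → the east ledge.
8. toddler 3 crosses ← the west ledge.
9. toddler 1, toddler 2, and toddler 3 cross → the east ledge.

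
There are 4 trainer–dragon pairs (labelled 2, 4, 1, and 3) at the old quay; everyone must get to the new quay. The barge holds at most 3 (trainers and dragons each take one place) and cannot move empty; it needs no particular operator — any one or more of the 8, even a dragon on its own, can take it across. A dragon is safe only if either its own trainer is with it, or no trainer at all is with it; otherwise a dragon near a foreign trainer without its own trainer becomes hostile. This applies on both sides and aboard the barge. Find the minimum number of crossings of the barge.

9

Counting alone: each trip to the new quay takes at most 3 across and each return brings at least 1 back, so after t trips out (and t−1 returns) at most 3t − (t−1) of the 8 are across; that first reaches 8 at t = 4, so at least 7 crossings are needed.
The safety rule pushes this higher. Following every safe sequence of crossings, the most of the 8 that can be at the new quay as the barge arrives there on crossing 7 is 7 — never all 8.
So no plan with fewer than 9 crossings exists, and this one achieves 9:
1. dragon 2 and trainer 2 cross → the new quay.
2. trainer 2 crosses ← the old quay.
3. dragon 4, trainer 2, and trainer 4 cross → the new quay.
4. dragon 2 and trainer 2 cross ← the old quay.
5. trainer 1, trainer 2, and trainer 3 cross → the new quay.
6. dragon 4 crosses ← the old quay.
7. dragon 2 and dragon 4 cross → the new quay.
8. dragon 2 crosses ← the old quay.
9. dragon 1, dragon 2, and dragon 3 cross → the new quay.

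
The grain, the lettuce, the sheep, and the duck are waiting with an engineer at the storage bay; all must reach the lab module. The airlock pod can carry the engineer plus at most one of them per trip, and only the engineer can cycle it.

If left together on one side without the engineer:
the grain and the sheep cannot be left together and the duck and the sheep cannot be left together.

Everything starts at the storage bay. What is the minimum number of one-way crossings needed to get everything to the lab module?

9

Counting alone: the engineer can take at most 1 across per trip to the lab module, so moving all 4 needs at least 4 loaded trips out, with a return between consecutive ones — at least 7 crossings.
The safety rule pushes this higher. Following every safe sequence of crossings, the most of the 4 that can be at the lab module as the airlock pod arrives there on crossing 7 is 3 — never all 4.
So no plan with fewer than 9 crossings exists, and this one achieves 9:
1. Engineer goes to the lab module with the sheep.  [the storage bay: the duck, the grain, the lettuce | the lab module: the sheep]
2. Engineer goes back to the storage bay alone.  [the storage bay: the duck, the grain, the lettuce | the lab module: the sheep]
3. Engineer goes to the lab module with the grain.  [the storage bay: the duck, the lettuce | the lab module: the grain, the sheep]
4. Engineer goes back to the storage bay with the sheep.  [the storage bay: the duck, the lettuce, the sheep | the lab module: the grain]
5. Engineer goes to the lab module with the duck.  [the storage bay: the lettuce, the sheep | the lab module: the duck, the grain]
6. Engineer goes back to the storage bay alone.  [the storage bay: the lettuce, the sheep | the lab module: the duck, the grain]
7. Engineer goes to the lab module with the lettuce.  [the storage bay: the sheep | the lab module: the duck, the grain, the lettuce]
8. Engineer goes back to the storage bay alone.  [the storage bay: the sheep | the lab module: the duck, the grain, the lettuce]
9. Engineer goes to the lab module with the sheep.  [the storage bay: — | the lab module: the duck, the grain, the lettuce, the sheep]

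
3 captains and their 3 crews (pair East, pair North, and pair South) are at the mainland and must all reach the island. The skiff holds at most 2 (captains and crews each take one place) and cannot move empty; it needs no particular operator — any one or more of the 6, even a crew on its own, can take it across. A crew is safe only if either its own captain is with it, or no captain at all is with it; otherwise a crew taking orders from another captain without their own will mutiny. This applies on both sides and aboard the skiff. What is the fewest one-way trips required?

11

Counting alone: each trip to the island takes at most 2 across and each return brings at least 1 back, so after t trips out (and t−1 returns) at most 2t − (t−1) of the 6 are across; that first reaches 6 at t = 5, so at least 9 crossings are needed.
The safety rule pushes this higher. Following every safe sequence of crossings, the most of the 6 that can be at the island as the skiff arrives there on crossing 9 is 5 — never all 6.
So no plan with fewer than 11 crossings exists, and this one achieves 11:
1. captain East and crew East cross → the island.
2. captain East crosses ← the mainland.
3. crew North and crew South cross → the island.
4. crew East crosses ← the mainland.
5. captain North and captain South cross → the island.
6. captain North and crew North cross ← the mainland.
7. captain East and captain North cross → the island.
8. crew South crosses ← the mainland.
9. crew East and crew North cross → the island.
10. captain South crosses ← the mainland.
11. captain South and crew South cross → the island.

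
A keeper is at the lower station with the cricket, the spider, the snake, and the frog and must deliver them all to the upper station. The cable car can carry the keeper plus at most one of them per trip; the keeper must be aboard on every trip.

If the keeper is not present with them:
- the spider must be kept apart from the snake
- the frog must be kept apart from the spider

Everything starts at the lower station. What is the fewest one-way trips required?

Counting alone: the keeper can take at most 1 across per trip to the upper station, so moving all 4 needs at least 4 loaded trips out, with a return between consecutive ones — at least 7 crossings.
The safety rule pushes this higher. Following every safe sequence of crossings, the most of the 4 that can be at the upper station as the cable car arrives there on crossing 7 is 3 — never all 4.
So no plan with fewer than 9 crossings exists, and this one achieves 9:
1. Keeper goes to the upper station with the spider.
2. Keeper goes back to the lower station alone.
3. Keeper goes to the upper station with the cricket.
4. Keeper goes back to the lower station alone.
5. Keeper goes to the upper station with the snake.
6. Keeper goes back to the lower station with the spider.
7. Keeper goes to the upper station with the frog.
8. Keeper goes back to the lower station alone.
9. Keeper goes to the upper station with the spider.

9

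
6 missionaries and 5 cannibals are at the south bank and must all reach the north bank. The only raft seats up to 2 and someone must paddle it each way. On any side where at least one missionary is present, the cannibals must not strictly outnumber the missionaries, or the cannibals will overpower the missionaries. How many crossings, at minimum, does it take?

Counting alone: each trip to the north bank takes at most 2 across and each return brings at least 1 back, so after t trips out (and t−1 returns) at most 2t − (t−1) of the 11 are across; that first reaches 11 at t = 10, so at least 19 crossings are needed.
The plan below uses exactly 19 crossings, so it is optimal:
1. 2 cannibals → the north bank.  (the south bank: 6M 3C; the north bank: 0M 2C)
2. 1 cannibal ← the south bank.  (the south bank: 6M 4C; the north bank: 0M 1C)
3. 2 cannibals → the north bank.  (the south bank: 6M 2C; the north bank: 0M 3C)
4. 1 cannibal ← the south bank.  (the south bank: 6M 3C; the north bank: 0M 2C)
5. 2 missionaries → the north bank.  (the south bank: 4M 3C; the north bank: 2M 2C)
6. 1 cannibal ← the south bank.  (the south bank: 4M 4C; the north bank: 2M 1C)
7. 1 missionary and 1 cannibal → the north bank.  (the south bank: 3M 3C; the north bank: 3M 2C)
8. 1 missionary ← the south bank.  (the south bank: 4M 3C; the north bank: 2M 2C)
9. 1 missionary and 1 cannibal → the north bank.  (the south bank: 3M 2C; the north bank: 3M 3C)
10. 1 cannibal ← the south bank.  (the south bank: 3M 3C; the north bank: 3M 2C)
11. 1 missionary and 1 cannibal → the north bank.  (the south bank: 2M 2C; the north bank: 4M 3C)
12. 1 missionary ← the south bank.  (the south bank: 3M 2C; the north bank: 3M 3C)
13. 1 missionary and 1 cannibal → the north bank.  (the south bank: 2M 1C; the north bank: 4M 4C)
14. 1 cannibal ← the south bank.  (the south bank: 2M 2C; the north bank: 4M 3C)
15. 1 missionary and 1 cannibal → the north bank.  (the south bank: 1M 1C; the north bank: 5M 4C)
16. 1 missionary ← the south bank.  (the south bank: 2M 1C; the north bank: 4M 4C)
17. 1 missionary and 1 cannibal → the north bank.  (the south bank: 1M 0C; the north bank: 5M 5C)
18. 1 cannibal ← the south bank.  (the south bank: 1M 1C; the north bank: 5M 4C)
19. 1 missionary and 1 cannibal → the north bank.  (the south bank: 0M 0C; the north bank: 6M 5C)

19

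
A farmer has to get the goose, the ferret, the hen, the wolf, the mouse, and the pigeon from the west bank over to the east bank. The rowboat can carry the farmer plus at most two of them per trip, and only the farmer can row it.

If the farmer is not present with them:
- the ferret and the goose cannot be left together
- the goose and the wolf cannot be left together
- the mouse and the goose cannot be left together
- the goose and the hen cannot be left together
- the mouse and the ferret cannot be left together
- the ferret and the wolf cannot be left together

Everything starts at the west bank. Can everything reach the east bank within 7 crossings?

No

Counting alone: the farmer can take at most 2 across per trip to the east bank, so moving all 6 needs at least 3 loaded trips out, with a return between consecutive ones — at least 5 crossings.
The safety rule pushes this higher. Following every safe sequence of crossings, the most of the 6 that can be at the east bank as the rowboat arrives there on crossings 5, 7 is 4, 5 respectively — never all 6.
So the move cannot be finished within 7 crossings. (The shortest complete plan takes 9:)
1. Farmer goes to the east bank with the ferret and the goose.
2. Farmer goes back to the west bank with the goose.
3. Farmer goes to the east bank with the goose and the hen.
4. Farmer goes back to the west bank with the goose.
5. Farmer goes to the east bank with the goose and the pigeon.
6. Farmer goes back to the west bank with the goose.
7. Farmer goes to the east bank with the mouse and the wolf.
8. Farmer goes back to the west bank with the ferret.
9. Farmer goes to the east bank with the ferret and the goose.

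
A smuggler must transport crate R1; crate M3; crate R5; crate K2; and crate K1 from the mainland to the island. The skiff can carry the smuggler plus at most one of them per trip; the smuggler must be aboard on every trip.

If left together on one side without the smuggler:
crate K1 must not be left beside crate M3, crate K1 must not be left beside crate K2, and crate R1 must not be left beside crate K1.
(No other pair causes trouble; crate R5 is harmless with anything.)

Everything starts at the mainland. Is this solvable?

Following every safe sequence of crossings from the start, the most of the 5 that can be at the island as the skiff arrives there on crossings 1, 3, 5 is 1, 2, 3 respectively; the best ever achieved is 3 of 5.
From crossing 7 on, no configuration arises that was not already reachable earlier: only 18 distinct safe configurations (who is on which side, and where the skiff is) can ever be reached, none of them has everyone across, and every continuation just revisits them. So no valid plan exists.

No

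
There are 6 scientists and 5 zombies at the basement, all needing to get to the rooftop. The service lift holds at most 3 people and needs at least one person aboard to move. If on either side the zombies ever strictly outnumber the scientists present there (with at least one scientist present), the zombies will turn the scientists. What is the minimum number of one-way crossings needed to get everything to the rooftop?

Counting alone: each trip to the rooftop takes at most 3 across and each return brings at least 1 back, so after t trips out (and t−1 returns) at most 3t − (t−1) of the 11 are across; that first reaches 11 at t = 5, so at least 9 crossings are needed.
The plan below uses exactly 9 crossings, so it is optimal:
1. 3 zombies → the rooftop.  (the basement: 6S 2Z; the rooftop: 0S 3Z)
2. 1 zombie ← the basement.  (the basement: 6S 3Z; the rooftop: 0S 2Z)
3. 3 scientists → the rooftop.  (the basement: 3S 3Z; the rooftop: 3S 2Z)
4. 1 scientist ← the basement.  (the basement: 4S 3Z; the rooftop: 2S 2Z)
5. 2 scientists and 1 zombie → the rooftop.  (the basement: 2S 2Z; the rooftop: 4S 3Z)
6. 1 scientist ← the basement.  (the basement: 3S 2Z; the rooftop: 3S 3Z)
7. 2 scientists and 1 zombie → the rooftop.  (the basement: 1S 1Z; the rooftop: 5S 4Z)
8. 1 scientist ← the basement.  (the basement: 2S 1Z; the rooftop: 4S 4Z)
9. 2 scientists and 1 zombie → the rooftop.  (the basement: 0S 0Z; the rooftop: 6S 5Z)

9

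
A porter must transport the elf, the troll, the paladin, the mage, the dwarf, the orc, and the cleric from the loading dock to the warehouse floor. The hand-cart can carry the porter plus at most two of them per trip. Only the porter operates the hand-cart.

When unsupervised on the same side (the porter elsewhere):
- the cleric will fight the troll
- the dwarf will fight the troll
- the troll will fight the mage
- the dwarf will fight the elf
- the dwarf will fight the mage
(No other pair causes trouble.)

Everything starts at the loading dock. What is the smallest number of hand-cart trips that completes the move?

11

Counting alone: the porter can take at most 2 across per trip to the warehouse floor, so moving all 7 needs at least 4 loaded trips out, with a return between consecutive ones — at least 7 crossings.
The safety rule pushes this higher. Following every safe sequence of crossings, the most of the 7 that can be at the warehouse floor as the hand-cart arrives there on crossings 7, 9 is 5, 6 respectively — never all 7.
So no plan with fewer than 11 crossings exists, and this one achieves 11:
1. Porter goes to the warehouse floor with the dwarf and the troll.
2. Porter goes back to the loading dock with the troll.
3. Porter goes to the warehouse floor with the elf and the troll.
4. Porter goes back to the loading dock with the dwarf.
5. Porter goes to the warehouse floor with the mage and the paladin.
6. Porter goes back to the loading dock with the troll.
7. Porter goes to the warehouse floor with the orc and the troll.
8. Porter goes back to the loading dock with the troll.
9. Porter goes to the warehouse floor with the cleric and the troll.
10. Porter goes back to the loading dock with the troll.
11. Porter goes to the warehouse floor with the dwarf and the troll.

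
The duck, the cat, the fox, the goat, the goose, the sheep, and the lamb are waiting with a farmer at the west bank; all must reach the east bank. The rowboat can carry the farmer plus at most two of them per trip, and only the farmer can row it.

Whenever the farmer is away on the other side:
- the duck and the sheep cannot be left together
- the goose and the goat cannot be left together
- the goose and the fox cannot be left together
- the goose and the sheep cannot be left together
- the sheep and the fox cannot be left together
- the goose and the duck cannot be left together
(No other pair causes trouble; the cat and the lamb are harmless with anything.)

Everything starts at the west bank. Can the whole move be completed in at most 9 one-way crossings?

No

Counting alone: the farmer can take at most 2 across per trip to the east bank, so moving all 7 needs at least 4 loaded trips out, with a return between consecutive ones — at least 7 crossings.
The safety rule pushes this higher. Following every safe sequence of crossings, the most of the 7 that can be at the east bank as the rowboat arrives there on crossings 7, 9 is 5, 6 respectively — never all 7.
So the move cannot be finished within 9 crossings. (The shortest complete plan takes 11:)
1. Farmer goes to the east bank with the goose and the sheep.
2. Farmer goes back to the west bank with the goose.
3. Farmer goes to the east bank with the cat and the goose.
4. Farmer goes back to the west bank with the goose.
5. Farmer goes to the east bank with the goat and the goose.
6. Farmer goes back to the west bank with the goose.
7. Farmer goes to the east bank with the duck and the fox.
8. Farmer goes back to the west bank with the sheep.
9. Farmer goes to the east bank with the goose and the lamb.
10. Farmer goes back to the west bank with the goose.
11. Farmer goes to the east bank with the goose and the sheep.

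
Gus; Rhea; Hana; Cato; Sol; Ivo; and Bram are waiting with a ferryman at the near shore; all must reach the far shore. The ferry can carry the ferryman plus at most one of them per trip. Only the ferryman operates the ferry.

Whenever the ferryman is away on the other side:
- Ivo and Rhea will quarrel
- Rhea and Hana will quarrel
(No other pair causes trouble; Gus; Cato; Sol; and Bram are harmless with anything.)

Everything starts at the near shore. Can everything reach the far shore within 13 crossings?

No

Counting alone: the ferryman can take at most 1 across per trip to the far shore, so moving all 7 needs at least 7 loaded trips out, with a return between consecutive ones — at least 13 crossings.
The safety rule pushes this higher. Following every safe sequence of crossings, the most of the 7 that can be at the far shore as the ferry arrives there on crossing 13 is 6 — never all 7.
So the move cannot be finished within 13 crossings. (The shortest complete plan takes 15:)
1. Ferryman goes to the far shore with Rhea.
2. Ferryman goes back to the near shore alone.
3. Ferryman goes to the far shore with Gus.
4. Ferryman goes back to the near shore alone.
5. Ferryman goes to the far shore with Hana.
6. Ferryman goes back to the near shore with Rhea.
7. Ferryman goes to the far shore with Ivo.
8. Ferryman goes back to the near shore alone.
9. Ferryman goes to the far shore with Cato.
10. Ferryman goes back to the near shore alone.
11. Ferryman goes to the far shore with Sol.
12. Ferryman goes back to the near shore alone.
13. Ferryman goes to the far shore with Bram.
14. Ferryman goes back to the near shore alone.
15. Ferryman goes to the far shore with Rhea.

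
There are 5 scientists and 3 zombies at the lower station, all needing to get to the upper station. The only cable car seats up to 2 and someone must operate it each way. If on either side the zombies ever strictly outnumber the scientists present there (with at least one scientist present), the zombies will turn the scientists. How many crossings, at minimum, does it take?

13

Counting alone: each trip to the upper station takes at most 2 across and each return brings at least 1 back, so after t trips out (and t−1 returns) at most 2t − (t−1) of the 8 are across; that first reaches 8 at t = 7, so at least 13 crossings are needed.
The plan below uses exactly 13 crossings, so it is optimal:
1. 2 zombies → the upper station.  (the lower station: 5S 1Z; the upper station: 0S 2Z)
2. 1 zombie ← the lower station.  (the lower station: 5S 2Z; the upper station: 0S 1Z)
3. 2 zombies → the upper station.  (the lower station: 5S 0Z; the upper station: 0S 3Z)
4. 1 zombie ← the lower station.  (the lower station: 5S 1Z; the upper station: 0S 2Z)
5. 2 scientists → the upper station.  (the lower station: 3S 1Z; the upper station: 2S 2Z)
6. 1 zombie ← the lower station.  (the lower station: 3S 2Z; the upper station: 2S 1Z)
7. 1 scientist and 1 zombie → the upper station.  (the lower station: 2S 1Z; the upper station: 3S 2Z)
8. 1 zombie ← the lower station.  (the lower station: 2S 2Z; the upper station: 3S 1Z)
9. 2 zombies → the upper station.  (the lower station: 2S 0Z; the upper station: 3S 3Z)
10. 1 zombie ← the lower station.  (the lower station: 2S 1Z; the upper station: 3S 2Z)
11. 1 scientist and 1 zombie → the upper station.  (the lower station: 1S 0Z; the upper station: 4S 3Z)
12. 1 zombie ← the lower station.  (the lower station: 1S 1Z; the upper station: 4S 2Z)
13. 1 scientist and 1 zombie → the upper station.  (the lower station: 0S 0Z; the upper station: 5S 3Z)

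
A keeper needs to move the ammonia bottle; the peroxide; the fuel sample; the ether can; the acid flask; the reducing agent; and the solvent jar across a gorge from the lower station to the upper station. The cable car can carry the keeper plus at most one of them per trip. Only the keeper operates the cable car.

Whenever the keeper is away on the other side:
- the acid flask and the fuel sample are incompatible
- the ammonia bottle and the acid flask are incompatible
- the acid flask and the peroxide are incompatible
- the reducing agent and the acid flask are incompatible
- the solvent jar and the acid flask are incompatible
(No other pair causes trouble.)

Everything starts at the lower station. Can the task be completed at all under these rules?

Following every safe sequence of crossings from the start, the most of the 7 that can be at the upper station as the cable car arrives there on crossings 1, 3, 5 is 1, 2, 3 respectively; the best ever achieved is 3 of 7.
From crossing 7 on, no configuration arises that was not already reachable earlier: only 26 distinct safe configurations (who is on which side, and where the cable car is) can ever be reached, none of them has everyone across, and every continuation just revisits them. So no valid plan exists.

No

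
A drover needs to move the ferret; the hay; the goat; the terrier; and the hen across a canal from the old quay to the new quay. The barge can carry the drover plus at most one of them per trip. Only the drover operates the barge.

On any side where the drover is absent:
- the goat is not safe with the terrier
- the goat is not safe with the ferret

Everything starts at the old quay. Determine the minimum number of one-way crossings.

Counting alone: the drover can take at most 1 across per trip to the new quay, so moving all 5 needs at least 5 loaded trips out, with a return between consecutive ones — at least 9 crossings.
The safety rule pushes this higher. Following every safe sequence of crossings, the most of the 5 that can be at the new quay as the barge arrives there on crossing 9 is 4 — never all 5.
So no plan with fewer than 11 crossings exists, and this one achieves 11:
1. Drover goes to the new quay with the goat.
2. Drover goes back to the old quay alone.
3. Drover goes to the new quay with the ferret.
4. Drover goes back to the old quay with the goat.
5. Drover goes to the new quay with the terrier.
6. Drover goes back to the old quay alone.
7. Drover goes to the new quay with the hay.
8. Drover goes back to the old quay alone.
9. Drover goes to the new quay with the hen.
10. Drover goes back to the old quay alone.
11. Drover goes to the new quay with the goat.

11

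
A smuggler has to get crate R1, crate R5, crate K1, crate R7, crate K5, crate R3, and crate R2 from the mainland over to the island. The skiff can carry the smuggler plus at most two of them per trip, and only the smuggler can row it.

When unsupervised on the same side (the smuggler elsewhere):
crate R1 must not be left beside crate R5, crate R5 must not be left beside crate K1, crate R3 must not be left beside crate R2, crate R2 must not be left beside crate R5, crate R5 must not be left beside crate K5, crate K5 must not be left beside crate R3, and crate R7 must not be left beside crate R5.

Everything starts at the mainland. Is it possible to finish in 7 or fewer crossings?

No

Counting alone: the smuggler can take at most 2 across per trip to the island, so moving all 7 needs at least 4 loaded trips out, with a return between consecutive ones — at least 7 crossings.
The safety rule pushes this higher. Following every safe sequence of crossings, the most of the 7 that can be at the island as the skiff arrives there on crossing 7 is 6 — never all 7.
So the move cannot be finished within 7 crossings. (The shortest complete plan takes 9:)
1. Smuggler goes to the island with crate R3 and crate R5.
2. Smuggler goes back to the mainland alone.
3. Smuggler goes to the island with crate K1 and crate R1.
4. Smuggler goes back to the mainland with crate R5.
5. Smuggler goes to the island with crate R5 and crate R7.
6. Smuggler goes back to the mainland with crate R5.
7. Smuggler goes to the island with crate K5 and crate R2.
8. Smuggler goes back to the mainland with crate R3.
9. Smuggler goes to the island with crate R3 and crate R5.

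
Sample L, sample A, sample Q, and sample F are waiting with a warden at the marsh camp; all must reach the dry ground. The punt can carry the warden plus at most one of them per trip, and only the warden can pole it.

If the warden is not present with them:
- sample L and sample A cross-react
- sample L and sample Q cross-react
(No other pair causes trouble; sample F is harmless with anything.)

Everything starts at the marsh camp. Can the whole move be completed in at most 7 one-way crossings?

No

Counting alone: the warden can take at most 1 across per trip to the dry ground, so moving all 4 needs at least 4 loaded trips out, with a return between consecutive ones — at least 7 crossings.
The safety rule pushes this higher. Following every safe sequence of crossings, the most of the 4 that can be at the dry ground as the punt arrives there on crossing 7 is 3 — never all 4.
So the move cannot be finished within 7 crossings. (The shortest complete plan takes 9:)
1. Warden goes to the dry ground with sample L.  [the marsh camp: sample A, sample F, sample Q | the dry ground: sample L]
2. Warden goes back to the marsh camp alone.  [the marsh camp: sample A, sample F, sample Q | the dry ground: sample L]
3. Warden goes to the dry ground with sample A.  [the marsh camp: sample F, sample Q | the dry ground: sample A, sample L]
4. Warden goes back to the marsh camp with sample L.  [the marsh camp: sample F, sample L, sample Q | the dry ground: sample A]
5. Warden goes to the dry ground with sample Q.  [the marsh camp: sample F, sample L | the dry ground: sample A, sample Q]
6. Warden goes back to the marsh camp alone.  [the marsh camp: sample F, sample L | the dry ground: sample A, sample Q]
7. Warden goes to the dry ground with sample F.  [the marsh camp: sample L | the dry ground: sample A, sample F, sample Q]
8. Warden goes back to the marsh camp alone.  [the marsh camp: sample L | the dry ground: sample A, sample F, sample Q]
9. Warden goes to the dry ground with sample L.  [the marsh camp: — | the dry ground: sample A, sample F, sample L, sample Q]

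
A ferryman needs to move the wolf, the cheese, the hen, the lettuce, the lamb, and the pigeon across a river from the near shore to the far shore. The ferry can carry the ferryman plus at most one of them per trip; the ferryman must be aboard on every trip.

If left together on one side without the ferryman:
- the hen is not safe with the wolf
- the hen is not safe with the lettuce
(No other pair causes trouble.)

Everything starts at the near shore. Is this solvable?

Yes

1. Ferryman goes to the far shore with the hen.
2. Ferryman goes back to the near shore alone.
3. Ferryman goes to the far shore with the wolf.
4. Ferryman goes back to the near shore with the hen.
5. Ferryman goes to the far shore with the lettuce.
6. Ferryman goes back to the near shore alone.
7. Ferryman goes to the far shore with the cheese.
8. Ferryman goes back to the near shore alone.
9. Ferryman goes to the far shore with the lamb.
10. Ferryman goes back to the near shore alone.
11. Ferryman goes to the far shore with the pigeon.
12. Ferryman goes back to the near shore alone.
13. Ferryman goes to the far shore with the hen.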